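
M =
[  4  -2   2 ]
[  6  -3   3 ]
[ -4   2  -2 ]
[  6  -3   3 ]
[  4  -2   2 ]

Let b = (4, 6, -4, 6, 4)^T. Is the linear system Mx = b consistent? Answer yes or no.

Row reduce the augmented matrix [M | b].
R2 ← R2 − (3/2)·R1: [0, 0, 0, 0]
R3 ← R3 + R1: [0, 0, 0, 0]
R4 ← R4 − (3/2)·R1: [0, 0, 0, 0]
R5 ← R5 − R1: [0, 0, 0, 0]
The echelon form has 1 nonzero rows, and every pivot lies in the first 3 columns, so rank(M) = rank([M|b]) = 1.
The system is consistent.

yes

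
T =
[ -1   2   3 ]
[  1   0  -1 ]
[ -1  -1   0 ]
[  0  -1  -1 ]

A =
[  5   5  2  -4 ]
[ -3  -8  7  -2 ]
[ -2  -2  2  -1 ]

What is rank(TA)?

First compute TA:
[[-17, -27,  18,  -3],
 [  7,   7,   0,  -3],
 [ -2,   3,  -9,   6],
 [  5,  10,  -9,   3]]
Now row reduce the product.
R2 ← R2 + (7/17)·R1: [0, -70/17, 126/17, -72/17]
R3 ← R3 − (2/17)·R1: [0, 105/17, -189/17, 108/17]
R4 ← R4 + (5/17)·R1: [0, 35/17, -63/17, 36/17]
R3 ← R3 + (3/2)·R2: [0, 0, 0, 0]
R4 ← R4 + (1/2)·R2: [0, 0, 0, 0]
2 nonzero rows, so rank(TA) = 2.

2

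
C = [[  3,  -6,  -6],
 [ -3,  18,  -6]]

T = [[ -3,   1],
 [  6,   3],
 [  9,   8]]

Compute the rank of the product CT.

First compute CT:
[[-99, -63],
 [ 63,   3]]
Now row reduce the product.
R2 ← R2 + (7/11)·R1: [0, -408/11]
2 nonzero rows, so rank(CT) = 2.

2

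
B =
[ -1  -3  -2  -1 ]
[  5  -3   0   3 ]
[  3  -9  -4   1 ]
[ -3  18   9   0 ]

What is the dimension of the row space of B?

Row reduce to echelon form.
R2 ← R2 + (5)·R1: [0, -18, -10, -2]
R3 ← R3 + (3)·R1: [0, -18, -10, -2]
R4 ← R4 − (3)·R1: [0, 27, 15, 3]
R3 ← R3 − R2: [0, 0, 0, 0]
R4 ← R4 + (3/2)·R2: [0, 0, 0, 0]
Echelon form has 2 nonzero rows, so rank(B) = 2.
The row space has dimension equal to the rank: 2.

2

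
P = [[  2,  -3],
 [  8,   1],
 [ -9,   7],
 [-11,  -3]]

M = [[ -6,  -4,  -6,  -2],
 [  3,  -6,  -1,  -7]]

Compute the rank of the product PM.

First compute PM:
[[-21,  10,  -9,  17],
 [-45, -38, -49, -23],
 [ 75,  -6,  47, -31],
 [ 57,  62,  69,  43]]
Now row reduce the product.
R2 ← R2 − (15/7)·R1: [0, -416/7, -208/7, -416/7]
R3 ← R3 + (25/7)·R1: [0, 208/7, 104/7, 208/7]
R4 ← R4 + (19/7)·R1: [0, 624/7, 312/7, 624/7]
R3 ← R3 + (1/2)·R2: [0, 0, 0, 0]
R4 ← R4 + (3/2)·R2: [0, 0, 0, 0]
2 nonzero rows, so rank(PM) = 2.

2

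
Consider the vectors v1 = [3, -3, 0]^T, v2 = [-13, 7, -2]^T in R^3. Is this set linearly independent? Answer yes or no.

yes

Form the matrix with these vectors as rows and row reduce.
R2 ← R2 + (13/3)·R1: [0, -6, -2]
2 nonzero rows, so the 2 vectors span a space of dimension 2.
Since 2 = 2, the vectors are linearly independent.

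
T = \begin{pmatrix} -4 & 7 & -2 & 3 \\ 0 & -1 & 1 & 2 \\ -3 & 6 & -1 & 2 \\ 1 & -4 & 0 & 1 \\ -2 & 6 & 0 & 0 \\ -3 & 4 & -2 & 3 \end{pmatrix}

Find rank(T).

Row reduce to echelon form.
R3 ← R3 − (3/4)·R1: [0, 3/4, 1/2, -1/4]
R4 ← R4 + (1/4)·R1: [0, -9/4, -1/2, 7/4]
R5 ← R5 − (1/2)·R1: [0, 5/2, 1, -3/2]
R6 ← R6 − (3/4)·R1: [0, -5/4, -1/2, 3/4]
R3 ← R3 + (3/4)·R2: [0, 0, 5/4, 5/4]
R4 ← R4 − (9/4)·R2: [0, 0, -11/4, -11/4]
R5 ← R5 + (5/2)·R2: [0, 0, 7/2, 7/2]
R6 ← R6 − (5/4)·R2: [0, 0, -7/4, -7/4]
R4 ← R4 + (11/5)·R3: [0, 0, 0, 0]
R5 ← R5 − (14/5)·R3: [0, 0, 0, 0]
R6 ← R6 + (7/5)·R3: [0, 0, 0, 0]
Echelon form has 3 nonzero rows, so rank(T) = 3.

3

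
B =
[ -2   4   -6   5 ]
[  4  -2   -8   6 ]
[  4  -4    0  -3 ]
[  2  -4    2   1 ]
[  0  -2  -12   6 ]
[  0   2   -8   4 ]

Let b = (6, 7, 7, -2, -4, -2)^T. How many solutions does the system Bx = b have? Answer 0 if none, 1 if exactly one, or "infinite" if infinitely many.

0

Row reduce the augmented matrix [B | b].
R2 ← R2 + (2)·R1: [0, 6, -20, 16, 19]
R3 ← R3 + (2)·R1: [0, 4, -12, 7, 19]
R4 ← R4 + R1: [0, 0, -4, 6, 4]
R3 ← R3 − (2/3)·R2: [0, 0, 4/3, -11/3, 19/3]
R5 ← R5 + (1/3)·R2: [0, 0, -56/3, 34/3, 7/3]
R6 ← R6 − (1/3)·R2: [0, 0, -4/3, -4/3, -25/3]
R4 ← R4 + (3)·R3: [0, 0, 0, -5, 23]
R5 ← R5 + (14)·R3: [0, 0, 0, -40, 91]
R6 ← R6 + R3: [0, 0, 0, -5, -2]
R5 ← R5 − (8)·R4: [0, 0, 0, 0, -93]
R6 ← R6 − R4: [0, 0, 0, 0, -25]
R6 ← R6 − (25/93)·R5: [0, 0, 0, 0, 0]
The echelon form has 5 nonzero rows; the last pivot sits in the augmented column, so rank(B) = 4 but rank([B|b]) = 5.
Since the ranks differ, the system is inconsistent.
It has no solutions.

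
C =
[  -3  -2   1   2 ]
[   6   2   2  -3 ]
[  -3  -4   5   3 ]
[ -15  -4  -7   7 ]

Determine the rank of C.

2

Row reduce to echelon form.
R2 ← R2 + (2)·R1: [0, -2, 4, 1]
R3 ← R3 − R1: [0, -2, 4, 1]
R4 ← R4 − (5)·R1: [0, 6, -12, -3]
R3 ← R3 − R2: [0, 0, 0, 0]
R4 ← R4 + (3)·R2: [0, 0, 0, 0]
Echelon form has 2 nonzero rows, so rank(C) = 2.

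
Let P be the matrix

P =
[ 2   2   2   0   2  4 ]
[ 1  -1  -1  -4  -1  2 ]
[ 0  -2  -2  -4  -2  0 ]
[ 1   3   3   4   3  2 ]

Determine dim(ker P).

4

Row reduce to echelon form.
R2 ← R2 − (1/2)·R1: [0, -2, -2, -4, -2, 0]
R4 ← R4 − (1/2)·R1: [0, 2, 2, 4, 2, 0]
R3 ← R3 − R2: [0, 0, 0, 0, 0, 0]
R4 ← R4 + R2: [0, 0, 0, 0, 0, 0]
2 nonzero rows, so rank(P) = 2.
P has 6 columns; by rank–nullity, nullity = 6 − 2 = 4.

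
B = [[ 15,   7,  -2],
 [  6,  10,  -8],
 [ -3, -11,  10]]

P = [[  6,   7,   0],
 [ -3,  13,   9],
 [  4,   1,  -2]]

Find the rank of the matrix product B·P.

First compute BP:
[[ 61, 194,  67],
 [-26, 164, 106],
 [ 55, -154, -119]]
Now row reduce the product.
R2 ← R2 + (26/61)·R1: [0, 15048/61, 8208/61]
R3 ← R3 − (55/61)·R1: [0, -20064/61, -10944/61]
R3 ← R3 + (4/3)·R2: [0, 0, 0]
2 nonzero rows, so rank(BP) = 2.

2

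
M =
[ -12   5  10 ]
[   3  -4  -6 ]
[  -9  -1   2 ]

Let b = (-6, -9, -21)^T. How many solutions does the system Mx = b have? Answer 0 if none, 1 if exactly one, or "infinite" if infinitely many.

1

Row reduce the augmented matrix [M | b].
R2 ← R2 + (1/4)·R1: [0, -11/4, -7/2, -21/2]
R3 ← R3 − (3/4)·R1: [0, -19/4, -11/2, -33/2]
R3 ← R3 − (19/11)·R2: [0, 0, 6/11, 18/11]
The echelon form has 3 nonzero rows, and every pivot lies in the first 3 columns, so rank(M) = rank([M|b]) = 3.
The system is consistent.
rank = 3 = number of unknowns, so the solution is unique.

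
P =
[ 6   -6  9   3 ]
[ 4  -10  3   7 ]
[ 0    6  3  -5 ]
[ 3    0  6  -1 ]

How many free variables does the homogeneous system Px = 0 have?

2

Row reduce to echelon form.
R2 ← R2 − (2/3)·R1: [0, -6, -3, 5]
R4 ← R4 − (1/2)·R1: [0, 3, 3/2, -5/2]
R3 ← R3 + R2: [0, 0, 0, 0]
R4 ← R4 + (1/2)·R2: [0, 0, 0, 0]
2 nonzero rows, so rank(P) = 2.
P has 4 columns; by rank–nullity, nullity = 4 − 2 = 2.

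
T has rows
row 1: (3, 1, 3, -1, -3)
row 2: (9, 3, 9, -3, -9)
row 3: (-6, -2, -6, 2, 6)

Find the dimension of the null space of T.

4

Row reduce to echelon form.
R2 ← R2 − (3)·R1: [0, 0, 0, 0, 0]
R3 ← R3 + (2)·R1: [0, 0, 0, 0, 0]
1 nonzero row, so rank(T) = 1.
T has 5 columns; by rank–nullity, nullity = 5 − 1 = 4.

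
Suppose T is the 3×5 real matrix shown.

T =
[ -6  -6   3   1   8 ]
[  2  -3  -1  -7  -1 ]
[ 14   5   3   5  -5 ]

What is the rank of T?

Row reduce to echelon form.
R2 ← R2 + (1/3)·R1: [0, -5, 0, -20/3, 5/3]
R3 ← R3 + (7/3)·R1: [0, -9, 10, 22/3, 41/3]
R3 ← R3 − (9/5)·R2: [0, 0, 10, 58/3, 32/3]
Echelon form has 3 nonzero rows, so rank(T) = 3.

3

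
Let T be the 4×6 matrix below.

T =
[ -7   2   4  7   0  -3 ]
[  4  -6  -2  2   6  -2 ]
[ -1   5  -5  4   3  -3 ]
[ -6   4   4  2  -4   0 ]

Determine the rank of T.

3

Row reduce to echelon form.
R2 ← R2 + (4/7)·R1: [0, -34/7, 2/7, 6, 6, -26/7]
R3 ← R3 − (1/7)·R1: [0, 33/7, -39/7, 3, 3, -18/7]
R4 ← R4 − (6/7)·R1: [0, 16/7, 4/7, -4, -4, 18/7]
R3 ← R3 + (33/34)·R2: [0, 0, -90/17, 150/17, 150/17, -105/17]
R4 ← R4 + (8/17)·R2: [0, 0, 12/17, -20/17, -20/17, 14/17]
R4 ← R4 + (2/15)·R3: [0, 0, 0, 0, 0, 0]
Echelon form has 3 nonzero rows, so rank(T) = 3.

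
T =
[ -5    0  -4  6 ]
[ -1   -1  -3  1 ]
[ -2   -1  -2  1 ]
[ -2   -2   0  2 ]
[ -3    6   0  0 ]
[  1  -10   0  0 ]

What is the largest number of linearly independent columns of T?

Row reduce to echelon form.
R2 ← R2 − (1/5)·R1: [0, -1, -11/5, -1/5]
R3 ← R3 − (2/5)·R1: [0, -1, -2/5, -7/5]
R4 ← R4 − (2/5)·R1: [0, -2, 8/5, -2/5]
R5 ← R5 − (3/5)·R1: [0, 6, 12/5, -18/5]
R6 ← R6 + (1/5)·R1: [0, -10, -4/5, 6/5]
R3 ← R3 − R2: [0, 0, 9/5, -6/5]
R4 ← R4 − (2)·R2: [0, 0, 6, 0]
R5 ← R5 + (6)·R2: [0, 0, -54/5, -24/5]
R6 ← R6 − (10)·R2: [0, 0, 106/5, 16/5]
R4 ← R4 − (10/3)·R3: [0, 0, 0, 4]
R5 ← R5 + (6)·R3: [0, 0, 0, -12]
R6 ← R6 − (106/9)·R3: [0, 0, 0, 52/3]
R5 ← R5 + (3)·R4: [0, 0, 0, 0]
R6 ← R6 − (13/3)·R4: [0, 0, 0, 0]
Echelon form has 4 nonzero rows, so rank(T) = 4.
The rank gives the maximum number of linearly independent columns: 4.

4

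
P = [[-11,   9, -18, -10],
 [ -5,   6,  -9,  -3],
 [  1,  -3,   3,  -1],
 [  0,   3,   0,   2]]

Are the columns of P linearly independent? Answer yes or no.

Row reduce P to echelon form.
R2 ← R2 − (5/11)·R1: [0, 21/11, -9/11, 17/11]
R3 ← R3 + (1/11)·R1: [0, -24/11, 15/11, -21/11]
R3 ← R3 + (8/7)·R2: [0, 0, 3/7, -1/7]
R4 ← R4 − (11/7)·R2: [0, 0, 9/7, -3/7]
R4 ← R4 − (3)·R3: [0, 0, 0, 0]
3 pivots among 4 columns.
Only 3 < 4 pivot columns, so the columns are linearly dependent.

no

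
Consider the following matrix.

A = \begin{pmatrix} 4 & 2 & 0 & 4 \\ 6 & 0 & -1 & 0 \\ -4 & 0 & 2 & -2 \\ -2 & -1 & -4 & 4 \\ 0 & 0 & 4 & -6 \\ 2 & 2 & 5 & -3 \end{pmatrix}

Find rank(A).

3

Row reduce to echelon form.
R2 ← R2 − (3/2)·R1: [0, -3, -1, -6]
R3 ← R3 + R1: [0, 2, 2, 2]
R4 ← R4 + (1/2)·R1: [0, 0, -4, 6]
R6 ← R6 − (1/2)·R1: [0, 1, 5, -5]
R3 ← R3 + (2/3)·R2: [0, 0, 4/3, -2]
R6 ← R6 + (1/3)·R2: [0, 0, 14/3, -7]
R4 ← R4 + (3)·R3: [0, 0, 0, 0]
R5 ← R5 − (3)·R3: [0, 0, 0, 0]
R6 ← R6 − (7/2)·R3: [0, 0, 0, 0]
Echelon form has 3 nonzero rows, so rank(A) = 3.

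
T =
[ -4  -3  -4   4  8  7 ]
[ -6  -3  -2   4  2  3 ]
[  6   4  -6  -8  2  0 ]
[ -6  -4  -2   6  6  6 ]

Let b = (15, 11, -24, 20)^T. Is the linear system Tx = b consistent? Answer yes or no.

Row reduce the augmented matrix [T | b].
R2 ← R2 − (3/2)·R1: [0, 3/2, 4, -2, -10, -15/2, -23/2]
R3 ← R3 + (3/2)·R1: [0, -1/2, -12, -2, 14, 21/2, -3/2]
R4 ← R4 − (3/2)·R1: [0, 1/2, 4, 0, -6, -9/2, -5/2]
R3 ← R3 + (1/3)·R2: [0, 0, -32/3, -8/3, 32/3, 8, -16/3]
R4 ← R4 − (1/3)·R2: [0, 0, 8/3, 2/3, -8/3, -2, 4/3]
R4 ← R4 + (1/4)·R3: [0, 0, 0, 0, 0, 0, 0]
The echelon form has 3 nonzero rows, and every pivot lies in the first 6 columns, so rank(T) = rank([T|b]) = 3.
The system is consistent.

yes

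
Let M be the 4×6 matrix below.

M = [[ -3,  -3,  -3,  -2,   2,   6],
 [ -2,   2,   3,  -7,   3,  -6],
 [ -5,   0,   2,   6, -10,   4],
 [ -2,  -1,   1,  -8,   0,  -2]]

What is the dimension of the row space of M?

Row reduce to echelon form.
R2 ← R2 − (2/3)·R1: [0, 4, 5, -17/3, 5/3, -10]
R3 ← R3 − (5/3)·R1: [0, 5, 7, 28/3, -40/3, -6]
R4 ← R4 − (2/3)·R1: [0, 1, 3, -20/3, -4/3, -6]
R3 ← R3 − (5/4)·R2: [0, 0, 3/4, 197/12, -185/12, 13/2]
R4 ← R4 − (1/4)·R2: [0, 0, 7/4, -21/4, -7/4, -7/2]
R4 ← R4 − (7/3)·R3: [0, 0, 0, -392/9, 308/9, -56/3]
Echelon form has 4 nonzero rows, so rank(M) = 4.
The row space has dimension equal to the rank: 4.

4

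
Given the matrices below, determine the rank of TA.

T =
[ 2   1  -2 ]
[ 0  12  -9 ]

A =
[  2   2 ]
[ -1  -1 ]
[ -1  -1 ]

First compute TA:
[[  5,   5],
 [ -3,  -3]]
Now row reduce the product.
R2 ← R2 + (3/5)·R1: [0, 0]
1 nonzero row, so rank(TA) = 1.

1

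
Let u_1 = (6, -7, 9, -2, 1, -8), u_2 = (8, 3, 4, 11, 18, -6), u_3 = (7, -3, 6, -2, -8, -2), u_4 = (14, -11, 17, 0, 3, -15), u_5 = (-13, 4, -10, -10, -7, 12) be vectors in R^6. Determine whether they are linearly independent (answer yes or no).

yes

Form the matrix with these vectors as rows and row reduce.
R2 ← R2 − (4/3)·R1: [0, 37/3, -8, 41/3, 50/3, 14/3]
R3 ← R3 − (7/6)·R1: [0, 31/6, -9/2, 1/3, -55/6, 22/3]
R4 ← R4 − (7/3)·R1: [0, 16/3, -4, 14/3, 2/3, 11/3]
R5 ← R5 + (13/6)·R1: [0, -67/6, 19/2, -43/3, -29/6, -16/3]
R3 ← R3 − (31/74)·R2: [0, 0, -85/74, -399/74, -1195/74, 199/37]
R4 ← R4 − (16/37)·R2: [0, 0, -20/37, -46/37, -242/37, 61/37]
R5 ← R5 + (67/74)·R2: [0, 0, 167/74, -145/74, 759/74, -41/37]
R4 ← R4 − (8/17)·R3: [0, 0, 0, 22/17, 18/17, -15/17]
R5 ← R5 + (167/85)·R3: [0, 0, 0, -1067/85, -365/17, 804/85]
R5 ← R5 + (97/10)·R4: [0, 0, 0, 0, -56/5, 9/10]
5 nonzero rows, so the 5 vectors span a space of dimension 5.
Since 5 = 5, the vectors are linearly independent.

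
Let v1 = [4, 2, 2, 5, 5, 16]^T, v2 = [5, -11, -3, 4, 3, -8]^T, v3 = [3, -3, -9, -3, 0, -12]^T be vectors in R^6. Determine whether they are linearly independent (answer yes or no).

yes

Form the matrix with these vectors as rows and row reduce.
R2 ← R2 − (5/4)·R1: [0, -27/2, -11/2, -9/4, -13/4, -28]
R3 ← R3 − (3/4)·R1: [0, -9/2, -21/2, -27/4, -15/4, -24]
R3 ← R3 − (1/3)·R2: [0, 0, -26/3, -6, -8/3, -44/3]
3 nonzero rows, so the 3 vectors span a space of dimension 3.
Since 3 = 3, the vectors are linearly independent.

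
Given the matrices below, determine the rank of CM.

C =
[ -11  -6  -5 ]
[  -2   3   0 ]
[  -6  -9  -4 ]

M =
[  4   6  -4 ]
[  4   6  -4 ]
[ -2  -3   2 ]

1

First compute CM:
[[-58, -87,  58],
 [  4,   6,  -4],
 [-52, -78,  52]]
Now row reduce the product.
R2 ← R2 + (2/29)·R1: [0, 0, 0]
R3 ← R3 − (26/29)·R1: [0, 0, 0]
1 nonzero row, so rank(CM) = 1.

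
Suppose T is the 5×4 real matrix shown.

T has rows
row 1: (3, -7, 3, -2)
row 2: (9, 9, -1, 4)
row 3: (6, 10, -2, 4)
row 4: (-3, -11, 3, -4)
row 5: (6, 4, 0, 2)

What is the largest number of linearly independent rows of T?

Row reduce to echelon form.
R2 ← R2 − (3)·R1: [0, 30, -10, 10]
R3 ← R3 − (2)·R1: [0, 24, -8, 8]
R4 ← R4 + R1: [0, -18, 6, -6]
R5 ← R5 − (2)·R1: [0, 18, -6, 6]
R3 ← R3 − (4/5)·R2: [0, 0, 0, 0]
R4 ← R4 + (3/5)·R2: [0, 0, 0, 0]
R5 ← R5 − (3/5)·R2: [0, 0, 0, 0]
Echelon form has 2 nonzero rows, so rank(T) = 2.
The rank gives the maximum number of linearly independent rows: 2.

2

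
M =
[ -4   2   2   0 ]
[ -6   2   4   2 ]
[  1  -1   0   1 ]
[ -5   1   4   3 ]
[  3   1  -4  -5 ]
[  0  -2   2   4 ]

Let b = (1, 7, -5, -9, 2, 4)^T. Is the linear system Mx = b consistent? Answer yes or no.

Row reduce the augmented matrix [M | b].
R2 ← R2 − (3/2)·R1: [0, -1, 1, 2, 11/2]
R3 ← R3 + (1/4)·R1: [0, -1/2, 1/2, 1, -19/4]
R4 ← R4 − (5/4)·R1: [0, -3/2, 3/2, 3, -41/4]
R5 ← R5 + (3/4)·R1: [0, 5/2, -5/2, -5, 11/4]
R3 ← R3 − (1/2)·R2: [0, 0, 0, 0, -15/2]
R4 ← R4 − (3/2)·R2: [0, 0, 0, 0, -37/2]
R5 ← R5 + (5/2)·R2: [0, 0, 0, 0, 33/2]
R6 ← R6 − (2)·R2: [0, 0, 0, 0, -7]
R4 ← R4 − (37/15)·R3: [0, 0, 0, 0, 0]
R5 ← R5 + (11/5)·R3: [0, 0, 0, 0, 0]
R6 ← R6 − (14/15)·R3: [0, 0, 0, 0, 0]
The echelon form has 3 nonzero rows; the last pivot sits in the augmented column, so rank(M) = 2 but rank([M|b]) = 3.
Since the ranks differ, the system is inconsistent.

no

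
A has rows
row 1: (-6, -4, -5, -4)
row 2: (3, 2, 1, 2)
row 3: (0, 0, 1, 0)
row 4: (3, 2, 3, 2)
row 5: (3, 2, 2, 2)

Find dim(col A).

Row reduce to echelon form.
R2 ← R2 + (1/2)·R1: [0, 0, -3/2, 0]
R4 ← R4 + (1/2)·R1: [0, 0, 1/2, 0]
R5 ← R5 + (1/2)·R1: [0, 0, -1/2, 0]
R3 ← R3 + (2/3)·R2: [0, 0, 0, 0]
R4 ← R4 + (1/3)·R2: [0, 0, 0, 0]
R5 ← R5 − (1/3)·R2: [0, 0, 0, 0]
Echelon form has 2 nonzero rows, so rank(A) = 2.
The column space has dimension equal to the rank: 2.

2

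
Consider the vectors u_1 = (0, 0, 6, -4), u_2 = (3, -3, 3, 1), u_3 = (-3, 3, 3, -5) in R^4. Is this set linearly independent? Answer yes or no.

Form the matrix with these vectors as rows and row reduce.
Swap R1 ↔ R2
R3 ← R3 + R1: [0, 0, 6, -4]
R3 ← R3 − R2: [0, 0, 0, 0]
2 nonzero rows, so the 3 vectors span a space of dimension 2.
Since 2 < 3, the vectors are linearly dependent.

no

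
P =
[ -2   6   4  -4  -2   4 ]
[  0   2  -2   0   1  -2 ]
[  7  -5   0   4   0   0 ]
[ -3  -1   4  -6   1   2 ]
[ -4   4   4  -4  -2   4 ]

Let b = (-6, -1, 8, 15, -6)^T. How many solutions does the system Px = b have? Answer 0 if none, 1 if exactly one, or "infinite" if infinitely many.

infinite

Row reduce the augmented matrix [P | b].
R3 ← R3 + (7/2)·R1: [0, 16, 14, -10, -7, 14, -13]
R4 ← R4 − (3/2)·R1: [0, -10, -2, 0, 4, -4, 24]
R5 ← R5 − (2)·R1: [0, -8, -4, 4, 2, -4, 6]
R3 ← R3 − (8)·R2: [0, 0, 30, -10, -15, 30, -5]
R4 ← R4 + (5)·R2: [0, 0, -12, 0, 9, -14, 19]
R5 ← R5 + (4)·R2: [0, 0, -12, 4, 6, -12, 2]
R4 ← R4 + (2/5)·R3: [0, 0, 0, -4, 3, -2, 17]
R5 ← R5 + (2/5)·R3: [0, 0, 0, 0, 0, 0, 0]
The echelon form has 4 nonzero rows, and every pivot lies in the first 6 columns, so rank(P) = rank([P|b]) = 4.
The system is consistent.
rank = 4 < 6 unknowns, so there are infinitely many solutions.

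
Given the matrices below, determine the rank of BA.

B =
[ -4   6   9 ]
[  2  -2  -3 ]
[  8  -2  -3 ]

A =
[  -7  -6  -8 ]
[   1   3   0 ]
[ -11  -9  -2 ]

2

First compute BA:
[[-65, -39,  14],
 [ 17,   9, -10],
 [-25, -27, -58]]
Now row reduce the product.
R2 ← R2 + (17/65)·R1: [0, -6/5, -412/65]
R3 ← R3 − (5/13)·R1: [0, -12, -824/13]
R3 ← R3 − (10)·R2: [0, 0, 0]
2 nonzero rows, so rank(BA) = 2.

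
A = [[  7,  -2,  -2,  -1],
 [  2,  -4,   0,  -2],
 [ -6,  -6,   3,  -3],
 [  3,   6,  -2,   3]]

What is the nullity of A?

Row reduce to echelon form.
R2 ← R2 − (2/7)·R1: [0, -24/7, 4/7, -12/7]
R3 ← R3 + (6/7)·R1: [0, -54/7, 9/7, -27/7]
R4 ← R4 − (3/7)·R1: [0, 48/7, -8/7, 24/7]
R3 ← R3 − (9/4)·R2: [0, 0, 0, 0]
R4 ← R4 + (2)·R2: [0, 0, 0, 0]
2 nonzero rows, so rank(A) = 2.
A has 4 columns; by rank–nullity, nullity = 4 − 2 = 2.

2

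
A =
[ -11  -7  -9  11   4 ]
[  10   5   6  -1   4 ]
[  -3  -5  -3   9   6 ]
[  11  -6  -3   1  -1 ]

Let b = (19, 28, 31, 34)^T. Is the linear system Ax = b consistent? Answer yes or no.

Row reduce the augmented matrix [A | b].
R2 ← R2 + (10/11)·R1: [0, -15/11, -24/11, 9, 84/11, 498/11]
R3 ← R3 − (3/11)·R1: [0, -34/11, -6/11, 6, 54/11, 284/11]
R4 ← R4 + R1: [0, -13, -12, 12, 3, 53]
R3 ← R3 − (34/15)·R2: [0, 0, 22/5, -72/5, -62/5, -384/5]
R4 ← R4 − (143/15)·R2: [0, 0, 44/5, -369/5, -349/5, -1893/5]
R4 ← R4 − (2)·R3: [0, 0, 0, -45, -45, -225]
The echelon form has 4 nonzero rows, and every pivot lies in the first 5 columns, so rank(A) = rank([A|b]) = 4.
The system is consistent.

yes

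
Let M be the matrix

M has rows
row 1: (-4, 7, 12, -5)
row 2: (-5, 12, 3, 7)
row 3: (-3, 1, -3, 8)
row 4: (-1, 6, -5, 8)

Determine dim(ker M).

1

Row reduce to echelon form.
R2 ← R2 − (5/4)·R1: [0, 13/4, -12, 53/4]
R3 ← R3 − (3/4)·R1: [0, -17/4, -12, 47/4]
R4 ← R4 − (1/4)·R1: [0, 17/4, -8, 37/4]
R3 ← R3 + (17/13)·R2: [0, 0, -360/13, 378/13]
R4 ← R4 − (17/13)·R2: [0, 0, 100/13, -105/13]
R4 ← R4 + (5/18)·R3: [0, 0, 0, 0]
3 nonzero rows, so rank(M) = 3.
M has 4 columns; by rank–nullity, nullity = 4 − 3 = 1.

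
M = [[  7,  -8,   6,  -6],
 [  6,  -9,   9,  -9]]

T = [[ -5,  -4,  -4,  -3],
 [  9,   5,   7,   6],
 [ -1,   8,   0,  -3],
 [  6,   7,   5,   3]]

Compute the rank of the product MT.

2

First compute MT:
[[-149, -62, -114, -105],
 [-174, -60, -132, -126]]
Now row reduce the product.
R2 ← R2 − (174/149)·R1: [0, 1848/149, 168/149, -504/149]
2 nonzero rows, so rank(MT) = 2.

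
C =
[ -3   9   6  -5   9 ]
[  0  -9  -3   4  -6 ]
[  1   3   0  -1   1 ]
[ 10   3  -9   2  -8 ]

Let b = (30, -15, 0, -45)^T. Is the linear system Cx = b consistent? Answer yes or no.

Row reduce the augmented matrix [C | b].
R3 ← R3 + (1/3)·R1: [0, 6, 2, -8/3, 4, 10]
R4 ← R4 + (10/3)·R1: [0, 33, 11, -44/3, 22, 55]
R3 ← R3 + (2/3)·R2: [0, 0, 0, 0, 0, 0]
R4 ← R4 + (11/3)·R2: [0, 0, 0, 0, 0, 0]
The echelon form has 2 nonzero rows, and every pivot lies in the first 5 columns, so rank(C) = rank([C|b]) = 2.
The system is consistent.

yes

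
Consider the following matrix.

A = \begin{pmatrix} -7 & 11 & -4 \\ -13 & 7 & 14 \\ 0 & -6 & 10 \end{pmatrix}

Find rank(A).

Row reduce to echelon form.
R2 ← R2 − (13/7)·R1: [0, -94/7, 150/7]
R3 ← R3 − (21/47)·R2: [0, 0, 20/47]
Echelon form has 3 nonzero rows, so rank(A) = 3.

3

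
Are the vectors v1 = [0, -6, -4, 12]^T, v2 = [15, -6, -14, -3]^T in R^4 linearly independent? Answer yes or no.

yes

Form the matrix with these vectors as rows and row reduce.
Swap R1 ↔ R2
2 nonzero rows, so the 2 vectors span a space of dimension 2.
Since 2 = 2, the vectors are linearly independent.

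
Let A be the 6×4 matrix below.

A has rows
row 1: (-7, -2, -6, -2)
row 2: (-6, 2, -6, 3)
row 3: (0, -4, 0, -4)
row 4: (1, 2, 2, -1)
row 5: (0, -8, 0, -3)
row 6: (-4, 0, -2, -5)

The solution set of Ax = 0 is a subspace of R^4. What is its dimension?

Row reduce to echelon form.
R2 ← R2 − (6/7)·R1: [0, 26/7, -6/7, 33/7]
R4 ← R4 + (1/7)·R1: [0, 12/7, 8/7, -9/7]
R6 ← R6 − (4/7)·R1: [0, 8/7, 10/7, -27/7]
R3 ← R3 + (14/13)·R2: [0, 0, -12/13, 14/13]
R4 ← R4 − (6/13)·R2: [0, 0, 20/13, -45/13]
R5 ← R5 + (28/13)·R2: [0, 0, -24/13, 93/13]
R6 ← R6 − (4/13)·R2: [0, 0, 22/13, -69/13]
R4 ← R4 + (5/3)·R3: [0, 0, 0, -5/3]
R5 ← R5 − (2)·R3: [0, 0, 0, 5]
R6 ← R6 + (11/6)·R3: [0, 0, 0, -10/3]
R5 ← R5 + (3)·R4: [0, 0, 0, 0]
R6 ← R6 − (2)·R4: [0, 0, 0, 0]
4 nonzero rows, so rank(A) = 4.
A has 4 columns; by rank–nullity, nullity = 4 − 4 = 0.

0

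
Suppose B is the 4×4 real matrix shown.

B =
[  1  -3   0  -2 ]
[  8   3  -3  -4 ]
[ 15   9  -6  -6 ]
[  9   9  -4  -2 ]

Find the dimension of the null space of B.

2

Row reduce to echelon form.
R2 ← R2 − (8)·R1: [0, 27, -3, 12]
R3 ← R3 − (15)·R1: [0, 54, -6, 24]
R4 ← R4 − (9)·R1: [0, 36, -4, 16]
R3 ← R3 − (2)·R2: [0, 0, 0, 0]
R4 ← R4 − (4/3)·R2: [0, 0, 0, 0]
2 nonzero rows, so rank(B) = 2.
B has 4 columns; by rank–nullity, nullity = 4 − 2 = 2.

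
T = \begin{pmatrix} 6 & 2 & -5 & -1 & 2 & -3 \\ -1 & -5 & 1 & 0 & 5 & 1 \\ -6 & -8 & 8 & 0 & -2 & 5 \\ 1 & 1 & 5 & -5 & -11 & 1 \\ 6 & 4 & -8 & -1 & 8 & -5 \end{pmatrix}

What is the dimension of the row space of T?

Row reduce to echelon form.
R2 ← R2 + (1/6)·R1: [0, -14/3, 1/6, -1/6, 16/3, 1/2]
R3 ← R3 + R1: [0, -6, 3, -1, 0, 2]
R4 ← R4 − (1/6)·R1: [0, 2/3, 35/6, -29/6, -34/3, 3/2]
R5 ← R5 − R1: [0, 2, -3, 0, 6, -2]
R3 ← R3 − (9/7)·R2: [0, 0, 39/14, -11/14, -48/7, 19/14]
R4 ← R4 + (1/7)·R2: [0, 0, 41/7, -34/7, -74/7, 11/7]
R5 ← R5 + (3/7)·R2: [0, 0, -41/14, -1/14, 58/7, -25/14]
R4 ← R4 − (82/39)·R3: [0, 0, 0, -125/39, 50/13, -50/39]
R5 ← R5 + (41/39)·R3: [0, 0, 0, -35/39, 14/13, -14/39]
R5 ← R5 − (7/25)·R4: [0, 0, 0, 0, 0, 0]
Echelon form has 4 nonzero rows, so rank(T) = 4.
The row space has dimension equal to the rank: 4.

4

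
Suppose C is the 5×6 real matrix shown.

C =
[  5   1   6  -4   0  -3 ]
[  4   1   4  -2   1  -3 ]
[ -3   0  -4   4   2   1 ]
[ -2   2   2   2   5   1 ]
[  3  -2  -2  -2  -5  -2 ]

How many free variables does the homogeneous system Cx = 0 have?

Row reduce to echelon form.
R2 ← R2 − (4/5)·R1: [0, 1/5, -4/5, 6/5, 1, -3/5]
R3 ← R3 + (3/5)·R1: [0, 3/5, -2/5, 8/5, 2, -4/5]
R4 ← R4 + (2/5)·R1: [0, 12/5, 22/5, 2/5, 5, -1/5]
R5 ← R5 − (3/5)·R1: [0, -13/5, -28/5, 2/5, -5, -1/5]
R3 ← R3 − (3)·R2: [0, 0, 2, -2, -1, 1]
R4 ← R4 − (12)·R2: [0, 0, 14, -14, -7, 7]
R5 ← R5 + (13)·R2: [0, 0, -16, 16, 8, -8]
R4 ← R4 − (7)·R3: [0, 0, 0, 0, 0, 0]
R5 ← R5 + (8)·R3: [0, 0, 0, 0, 0, 0]
3 nonzero rows, so rank(C) = 3.
C has 6 columns; by rank–nullity, nullity = 6 − 3 = 3.

3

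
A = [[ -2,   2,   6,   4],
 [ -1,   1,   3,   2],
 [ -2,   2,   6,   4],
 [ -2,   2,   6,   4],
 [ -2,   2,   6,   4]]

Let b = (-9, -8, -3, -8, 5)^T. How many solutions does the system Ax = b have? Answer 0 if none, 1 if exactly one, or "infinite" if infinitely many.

0

Row reduce the augmented matrix [A | b].
R2 ← R2 − (1/2)·R1: [0, 0, 0, 0, -7/2]
R3 ← R3 − R1: [0, 0, 0, 0, 6]
R4 ← R4 − R1: [0, 0, 0, 0, 1]
R5 ← R5 − R1: [0, 0, 0, 0, 14]
R3 ← R3 + (12/7)·R2: [0, 0, 0, 0, 0]
R4 ← R4 + (2/7)·R2: [0, 0, 0, 0, 0]
R5 ← R5 + (4)·R2: [0, 0, 0, 0, 0]
The echelon form has 2 nonzero rows; the last pivot sits in the augmented column, so rank(A) = 1 but rank([A|b]) = 2.
Since the ranks differ, the system is inconsistent.
It has no solutions.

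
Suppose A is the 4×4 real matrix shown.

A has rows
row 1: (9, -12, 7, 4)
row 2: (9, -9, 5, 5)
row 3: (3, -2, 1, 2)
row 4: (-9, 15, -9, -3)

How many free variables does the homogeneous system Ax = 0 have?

Row reduce to echelon form.
R2 ← R2 − R1: [0, 3, -2, 1]
R3 ← R3 − (1/3)·R1: [0, 2, -4/3, 2/3]
R4 ← R4 + R1: [0, 3, -2, 1]
R3 ← R3 − (2/3)·R2: [0, 0, 0, 0]
R4 ← R4 − R2: [0, 0, 0, 0]
2 nonzero rows, so rank(A) = 2.
A has 4 columns; by rank–nullity, nullity = 4 − 2 = 2.

2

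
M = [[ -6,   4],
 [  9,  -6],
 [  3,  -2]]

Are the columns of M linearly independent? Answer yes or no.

no

Row reduce M to echelon form.
R2 ← R2 + (3/2)·R1: [0, 0]
R3 ← R3 + (1/2)·R1: [0, 0]
1 pivot among 2 columns.
Only 1 < 2 pivot columns, so the columns are linearly dependent.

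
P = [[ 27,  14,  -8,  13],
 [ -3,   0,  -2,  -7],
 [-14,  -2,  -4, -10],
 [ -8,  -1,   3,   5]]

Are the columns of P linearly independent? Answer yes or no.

Row reduce P to echelon form.
R2 ← R2 + (1/9)·R1: [0, 14/9, -26/9, -50/9]
R3 ← R3 + (14/27)·R1: [0, 142/27, -220/27, -88/27]
R4 ← R4 + (8/27)·R1: [0, 85/27, 17/27, 239/27]
R3 ← R3 − (71/21)·R2: [0, 0, 34/21, 326/21]
R4 ← R4 − (85/42)·R2: [0, 0, 136/21, 422/21]
R4 ← R4 − (4)·R3: [0, 0, 0, -42]
4 pivots among 4 columns.
Every column is a pivot column, so the columns are linearly independent.

yes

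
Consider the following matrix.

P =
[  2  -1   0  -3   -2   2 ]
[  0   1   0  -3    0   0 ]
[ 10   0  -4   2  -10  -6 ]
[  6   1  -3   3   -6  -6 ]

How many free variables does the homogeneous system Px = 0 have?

Row reduce to echelon form.
R3 ← R3 − (5)·R1: [0, 5, -4, 17, 0, -16]
R4 ← R4 − (3)·R1: [0, 4, -3, 12, 0, -12]
R3 ← R3 − (5)·R2: [0, 0, -4, 32, 0, -16]
R4 ← R4 − (4)·R2: [0, 0, -3, 24, 0, -12]
R4 ← R4 − (3/4)·R3: [0, 0, 0, 0, 0, 0]
3 nonzero rows, so rank(P) = 3.
P has 6 columns; by rank–nullity, nullity = 6 − 3 = 3.

3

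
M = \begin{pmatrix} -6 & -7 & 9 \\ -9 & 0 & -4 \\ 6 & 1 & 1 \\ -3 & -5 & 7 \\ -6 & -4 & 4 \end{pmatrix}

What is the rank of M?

2

Row reduce to echelon form.
R2 ← R2 − (3/2)·R1: [0, 21/2, -35/2]
R3 ← R3 + R1: [0, -6, 10]
R4 ← R4 − (1/2)·R1: [0, -3/2, 5/2]
R5 ← R5 − R1: [0, 3, -5]
R3 ← R3 + (4/7)·R2: [0, 0, 0]
R4 ← R4 + (1/7)·R2: [0, 0, 0]
R5 ← R5 − (2/7)·R2: [0, 0, 0]
Echelon form has 2 nonzero rows, so rank(M) = 2.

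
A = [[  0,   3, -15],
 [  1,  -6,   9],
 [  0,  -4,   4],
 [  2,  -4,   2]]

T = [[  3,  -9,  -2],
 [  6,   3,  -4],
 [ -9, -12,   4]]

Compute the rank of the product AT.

First compute AT:
[[153, 189, -72],
 [-114, -135,  58],
 [-60, -60,  32],
 [-36, -54,  20]]
Now row reduce the product.
R2 ← R2 + (38/51)·R1: [0, 99/17, 74/17]
R3 ← R3 + (20/51)·R1: [0, 240/17, 64/17]
R4 ← R4 + (4/17)·R1: [0, -162/17, 52/17]
R3 ← R3 − (80/33)·R2: [0, 0, -224/33]
R4 ← R4 + (18/11)·R2: [0, 0, 112/11]
R4 ← R4 + (3/2)·R3: [0, 0, 0]
3 nonzero rows, so rank(AT) = 3.

3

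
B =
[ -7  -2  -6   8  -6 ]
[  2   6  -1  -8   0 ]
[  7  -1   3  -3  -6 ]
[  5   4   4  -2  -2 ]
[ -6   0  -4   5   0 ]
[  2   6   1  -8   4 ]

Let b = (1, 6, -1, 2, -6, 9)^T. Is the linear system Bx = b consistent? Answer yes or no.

no

Row reduce the augmented matrix [B | b].
R2 ← R2 + (2/7)·R1: [0, 38/7, -19/7, -40/7, -12/7, 44/7]
R3 ← R3 + R1: [0, -3, -3, 5, -12, 0]
R4 ← R4 + (5/7)·R1: [0, 18/7, -2/7, 26/7, -44/7, 19/7]
R5 ← R5 − (6/7)·R1: [0, 12/7, 8/7, -13/7, 36/7, -48/7]
R6 ← R6 + (2/7)·R1: [0, 38/7, -5/7, -40/7, 16/7, 65/7]
R3 ← R3 + (21/38)·R2: [0, 0, -9/2, 35/19, -246/19, 66/19]
R4 ← R4 − (9/19)·R2: [0, 0, 1, 122/19, -104/19, -5/19]
R5 ← R5 − (6/19)·R2: [0, 0, 2, -1/19, 108/19, -168/19]
R6 ← R6 − R2: [0, 0, 2, 0, 4, 3]
R4 ← R4 + (2/9)·R3: [0, 0, 0, 1168/171, -476/57, 29/57]
R5 ← R5 + (4/9)·R3: [0, 0, 0, 131/171, -4/57, -416/57]
R6 ← R6 + (4/9)·R3: [0, 0, 0, 140/171, -100/57, 259/57]
R5 ← R5 − (131/1168)·R4: [0, 0, 0, 0, 253/292, -8591/1168]
R6 ← R6 − (35/292)·R4: [0, 0, 0, 0, -55/73, 1309/292]
R6 ← R6 + (20/23)·R5: [0, 0, 0, 0, 0, -44/23]
The echelon form has 6 nonzero rows; the last pivot sits in the augmented column, so rank(B) = 5 but rank([B|b]) = 6.
Since the ranks differ, the system is inconsistent.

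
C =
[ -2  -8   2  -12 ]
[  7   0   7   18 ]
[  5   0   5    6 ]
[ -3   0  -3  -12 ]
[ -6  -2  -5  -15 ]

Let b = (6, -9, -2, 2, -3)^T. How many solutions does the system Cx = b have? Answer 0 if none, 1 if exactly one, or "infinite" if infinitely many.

0

Row reduce the augmented matrix [C | b].
R2 ← R2 + (7/2)·R1: [0, -28, 14, -24, 12]
R3 ← R3 + (5/2)·R1: [0, -20, 10, -24, 13]
R4 ← R4 − (3/2)·R1: [0, 12, -6, 6, -7]
R5 ← R5 − (3)·R1: [0, 22, -11, 21, -21]
R3 ← R3 − (5/7)·R2: [0, 0, 0, -48/7, 31/7]
R4 ← R4 + (3/7)·R2: [0, 0, 0, -30/7, -13/7]
R5 ← R5 + (11/14)·R2: [0, 0, 0, 15/7, -81/7]
R4 ← R4 − (5/8)·R3: [0, 0, 0, 0, -37/8]
R5 ← R5 + (5/16)·R3: [0, 0, 0, 0, -163/16]
R5 ← R5 − (163/74)·R4: [0, 0, 0, 0, 0]
The echelon form has 4 nonzero rows; the last pivot sits in the augmented column, so rank(C) = 3 but rank([C|b]) = 4.
Since the ranks differ, the system is inconsistent.
It has no solutions.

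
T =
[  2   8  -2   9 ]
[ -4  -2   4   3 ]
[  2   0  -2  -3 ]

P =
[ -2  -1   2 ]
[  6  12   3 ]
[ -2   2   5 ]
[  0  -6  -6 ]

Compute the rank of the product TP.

First compute TP:
[[ 48,  36, -36],
 [-12, -30, -12],
 [  0,  12,  12]]
Now row reduce the product.
R2 ← R2 + (1/4)·R1: [0, -21, -21]
R3 ← R3 + (4/7)·R2: [0, 0, 0]
2 nonzero rows, so rank(TP) = 2.

2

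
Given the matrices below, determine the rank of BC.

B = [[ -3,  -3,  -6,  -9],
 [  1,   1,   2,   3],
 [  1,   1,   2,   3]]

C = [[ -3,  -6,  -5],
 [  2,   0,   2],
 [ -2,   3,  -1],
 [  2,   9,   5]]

1

First compute BC:
[[ -3, -81, -30],
 [  1,  27,  10],
 [  1,  27,  10]]
Now row reduce the product.
R2 ← R2 + (1/3)·R1: [0, 0, 0]
R3 ← R3 + (1/3)·R1: [0, 0, 0]
1 nonzero row, so rank(BC) = 1.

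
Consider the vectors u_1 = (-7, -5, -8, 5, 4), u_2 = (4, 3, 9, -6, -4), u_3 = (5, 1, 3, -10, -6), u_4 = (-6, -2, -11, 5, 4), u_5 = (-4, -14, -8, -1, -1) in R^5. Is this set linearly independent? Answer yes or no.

yes

Form the matrix with these vectors as rows and row reduce.
R2 ← R2 + (4/7)·R1: [0, 1/7, 31/7, -22/7, -12/7]
R3 ← R3 + (5/7)·R1: [0, -18/7, -19/7, -45/7, -22/7]
R4 ← R4 − (6/7)·R1: [0, 16/7, -29/7, 5/7, 4/7]
R5 ← R5 − (4/7)·R1: [0, -78/7, -24/7, -27/7, -23/7]
R3 ← R3 + (18)·R2: [0, 0, 77, -63, -34]
R4 ← R4 − (16)·R2: [0, 0, -75, 51, 28]
R5 ← R5 + (78)·R2: [0, 0, 342, -249, -137]
R4 ← R4 + (75/77)·R3: [0, 0, 0, -114/11, -394/77]
R5 ← R5 − (342/77)·R3: [0, 0, 0, 339/11, 1079/77]
R5 ← R5 + (113/38)·R4: [0, 0, 0, 0, -160/133]
5 nonzero rows, so the 5 vectors span a space of dimension 5.
Since 5 = 5, the vectors are linearly independent.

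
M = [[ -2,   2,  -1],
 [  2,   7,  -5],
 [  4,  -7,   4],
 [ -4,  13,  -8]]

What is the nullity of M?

1

Row reduce to echelon form.
R2 ← R2 + R1: [0, 9, -6]
R3 ← R3 + (2)·R1: [0, -3, 2]
R4 ← R4 − (2)·R1: [0, 9, -6]
R3 ← R3 + (1/3)·R2: [0, 0, 0]
R4 ← R4 − R2: [0, 0, 0]
2 nonzero rows, so rank(M) = 2.
M has 3 columns; by rank–nullity, nullity = 3 − 2 = 1.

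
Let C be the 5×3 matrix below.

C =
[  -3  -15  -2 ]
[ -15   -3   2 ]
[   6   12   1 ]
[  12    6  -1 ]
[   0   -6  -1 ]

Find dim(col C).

Row reduce to echelon form.
R2 ← R2 − (5)·R1: [0, 72, 12]
R3 ← R3 + (2)·R1: [0, -18, -3]
R4 ← R4 + (4)·R1: [0, -54, -9]
R3 ← R3 + (1/4)·R2: [0, 0, 0]
R4 ← R4 + (3/4)·R2: [0, 0, 0]
R5 ← R5 + (1/12)·R2: [0, 0, 0]
Echelon form has 2 nonzero rows, so rank(C) = 2.
The column space has dimension equal to the rank: 2.

2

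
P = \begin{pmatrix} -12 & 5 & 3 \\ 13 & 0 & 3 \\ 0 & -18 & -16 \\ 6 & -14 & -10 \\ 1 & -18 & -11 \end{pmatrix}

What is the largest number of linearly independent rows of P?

3

Row reduce to echelon form.
R2 ← R2 + (13/12)·R1: [0, 65/12, 25/4]
R4 ← R4 + (1/2)·R1: [0, -23/2, -17/2]
R5 ← R5 + (1/12)·R1: [0, -211/12, -43/4]
R3 ← R3 + (216/65)·R2: [0, 0, 62/13]
R4 ← R4 + (138/65)·R2: [0, 0, 62/13]
R5 ← R5 + (211/65)·R2: [0, 0, 124/13]
R4 ← R4 − R3: [0, 0, 0]
R5 ← R5 − (2)·R3: [0, 0, 0]
Echelon form has 3 nonzero rows, so rank(P) = 3.
The rank gives the maximum number of linearly independent rows: 3.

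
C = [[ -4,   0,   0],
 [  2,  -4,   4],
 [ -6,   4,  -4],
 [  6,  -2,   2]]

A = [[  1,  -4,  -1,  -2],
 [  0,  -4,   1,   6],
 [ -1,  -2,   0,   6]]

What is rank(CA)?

2

First compute CA:
[[ -4,  16,   4,   8],
 [ -2,   0,  -6,  -4],
 [ -2,  16,  10,  12],
 [  4, -20,  -8, -12]]
Now row reduce the product.
R2 ← R2 − (1/2)·R1: [0, -8, -8, -8]
R3 ← R3 − (1/2)·R1: [0, 8, 8, 8]
R4 ← R4 + R1: [0, -4, -4, -4]
R3 ← R3 + R2: [0, 0, 0, 0]
R4 ← R4 − (1/2)·R2: [0, 0, 0, 0]
2 nonzero rows, so rank(CA) = 2.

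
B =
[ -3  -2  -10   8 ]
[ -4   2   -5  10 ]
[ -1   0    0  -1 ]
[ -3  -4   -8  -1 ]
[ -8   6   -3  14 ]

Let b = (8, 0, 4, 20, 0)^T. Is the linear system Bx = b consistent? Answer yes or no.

Row reduce the augmented matrix [B | b].
R2 ← R2 − (4/3)·R1: [0, 14/3, 25/3, -2/3, -32/3]
R3 ← R3 − (1/3)·R1: [0, 2/3, 10/3, -11/3, 4/3]
R4 ← R4 − R1: [0, -2, 2, -9, 12]
R5 ← R5 − (8/3)·R1: [0, 34/3, 71/3, -22/3, -64/3]
R3 ← R3 − (1/7)·R2: [0, 0, 15/7, -25/7, 20/7]
R4 ← R4 + (3/7)·R2: [0, 0, 39/7, -65/7, 52/7]
R5 ← R5 − (17/7)·R2: [0, 0, 24/7, -40/7, 32/7]
R4 ← R4 − (13/5)·R3: [0, 0, 0, 0, 0]
R5 ← R5 − (8/5)·R3: [0, 0, 0, 0, 0]
The echelon form has 3 nonzero rows, and every pivot lies in the first 4 columns, so rank(B) = rank([B|b]) = 3.
The system is consistent.

yes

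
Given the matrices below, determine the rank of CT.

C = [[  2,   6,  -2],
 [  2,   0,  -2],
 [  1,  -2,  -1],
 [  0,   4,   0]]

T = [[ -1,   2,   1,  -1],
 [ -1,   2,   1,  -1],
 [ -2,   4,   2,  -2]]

First compute CT:
[[ -4,   8,   4,  -4],
 [  2,  -4,  -2,   2],
 [  3,  -6,  -3,   3],
 [ -4,   8,   4,  -4]]
Now row reduce the product.
R2 ← R2 + (1/2)·R1: [0, 0, 0, 0]
R3 ← R3 + (3/4)·R1: [0, 0, 0, 0]
R4 ← R4 − R1: [0, 0, 0, 0]
1 nonzero row, so rank(CT) = 1.

1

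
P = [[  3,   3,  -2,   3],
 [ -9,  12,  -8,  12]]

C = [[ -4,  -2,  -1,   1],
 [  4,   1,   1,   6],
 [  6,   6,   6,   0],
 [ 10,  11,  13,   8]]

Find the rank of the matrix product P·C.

2

First compute PC:
[[ 18,  18,  27,  45],
 [156, 114, 129, 159]]
Now row reduce the product.
R2 ← R2 − (26/3)·R1: [0, -42, -105, -231]
2 nonzero rows, so rank(PC) = 2.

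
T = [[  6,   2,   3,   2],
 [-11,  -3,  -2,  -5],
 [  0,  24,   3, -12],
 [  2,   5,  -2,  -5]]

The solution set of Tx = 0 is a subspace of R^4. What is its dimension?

Row reduce to echelon form.
R2 ← R2 + (11/6)·R1: [0, 2/3, 7/2, -4/3]
R4 ← R4 − (1/3)·R1: [0, 13/3, -3, -17/3]
R3 ← R3 − (36)·R2: [0, 0, -123, 36]
R4 ← R4 − (13/2)·R2: [0, 0, -103/4, 3]
R4 ← R4 − (103/492)·R3: [0, 0, 0, -186/41]
4 nonzero rows, so rank(T) = 4.
T has 4 columns; by rank–nullity, nullity = 4 − 4 = 0.

0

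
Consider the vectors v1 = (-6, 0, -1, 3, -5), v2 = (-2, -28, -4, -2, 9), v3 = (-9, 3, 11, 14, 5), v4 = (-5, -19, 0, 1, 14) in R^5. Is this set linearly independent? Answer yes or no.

Form the matrix with these vectors as rows and row reduce.
R2 ← R2 − (1/3)·R1: [0, -28, -11/3, -3, 32/3]
R3 ← R3 − (3/2)·R1: [0, 3, 25/2, 19/2, 25/2]
R4 ← R4 − (5/6)·R1: [0, -19, 5/6, -3/2, 109/6]
R3 ← R3 + (3/28)·R2: [0, 0, 339/28, 257/28, 191/14]
R4 ← R4 − (19/28)·R2: [0, 0, 93/28, 15/28, 153/14]
R4 ← R4 − (31/113)·R3: [0, 0, 0, -224/113, 812/113]
4 nonzero rows, so the 4 vectors span a space of dimension 4.
Since 4 = 4, the vectors are linearly independent.

yes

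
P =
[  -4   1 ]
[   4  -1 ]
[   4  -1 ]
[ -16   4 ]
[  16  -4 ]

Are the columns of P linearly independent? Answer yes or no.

no

Row reduce P to echelon form.
R2 ← R2 + R1: [0, 0]
R3 ← R3 + R1: [0, 0]
R4 ← R4 − (4)·R1: [0, 0]
R5 ← R5 + (4)·R1: [0, 0]
1 pivot among 2 columns.
Only 1 < 2 pivot columns, so the columns are linearly dependent.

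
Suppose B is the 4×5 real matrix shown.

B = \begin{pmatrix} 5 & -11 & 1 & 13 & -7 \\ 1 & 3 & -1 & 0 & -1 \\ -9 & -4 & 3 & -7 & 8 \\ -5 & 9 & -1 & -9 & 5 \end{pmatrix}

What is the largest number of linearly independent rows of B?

Row reduce to echelon form.
R2 ← R2 − (1/5)·R1: [0, 26/5, -6/5, -13/5, 2/5]
R3 ← R3 + (9/5)·R1: [0, -119/5, 24/5, 82/5, -23/5]
R4 ← R4 + R1: [0, -2, 0, 4, -2]
R3 ← R3 + (119/26)·R2: [0, 0, -9/13, 9/2, -36/13]
R4 ← R4 + (5/13)·R2: [0, 0, -6/13, 3, -24/13]
R4 ← R4 − (2/3)·R3: [0, 0, 0, 0, 0]
Echelon form has 3 nonzero rows, so rank(B) = 3.
The rank gives the maximum number of linearly independent rows: 3.

3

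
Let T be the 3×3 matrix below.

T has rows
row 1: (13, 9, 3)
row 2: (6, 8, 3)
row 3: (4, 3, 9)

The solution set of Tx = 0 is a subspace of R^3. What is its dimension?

0

Row reduce to echelon form.
R2 ← R2 − (6/13)·R1: [0, 50/13, 21/13]
R3 ← R3 − (4/13)·R1: [0, 3/13, 105/13]
R3 ← R3 − (3/50)·R2: [0, 0, 399/50]
3 nonzero rows, so rank(T) = 3.
T has 3 columns; by rank–nullity, nullity = 3 − 3 = 0.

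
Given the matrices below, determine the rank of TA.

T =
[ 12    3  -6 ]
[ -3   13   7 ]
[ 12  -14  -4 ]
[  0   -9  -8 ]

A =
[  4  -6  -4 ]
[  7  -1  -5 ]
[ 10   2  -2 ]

3

First compute TA:
[[  9, -87, -51],
 [149,  19, -67],
 [-90, -66,  30],
 [-143,  -7,  61]]
Now row reduce the product.
R2 ← R2 − (149/9)·R1: [0, 4378/3, 2332/3]
R3 ← R3 + (10)·R1: [0, -936, -480]
R4 ← R4 + (143/9)·R1: [0, -4168/3, -2248/3]
R3 ← R3 + (1404/2189)·R2: [0, 0, 3696/199]
R4 ← R4 + (2084/2189)·R2: [0, 0, -1848/199]
R4 ← R4 + (1/2)·R3: [0, 0, 0]
3 nonzero rows, so rank(TA) = 3.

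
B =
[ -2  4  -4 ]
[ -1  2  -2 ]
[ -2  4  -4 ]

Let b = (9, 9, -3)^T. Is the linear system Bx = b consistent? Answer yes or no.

Row reduce the augmented matrix [B | b].
R2 ← R2 − (1/2)·R1: [0, 0, 0, 9/2]
R3 ← R3 − R1: [0, 0, 0, -12]
R3 ← R3 + (8/3)·R2: [0, 0, 0, 0]
The echelon form has 2 nonzero rows; the last pivot sits in the augmented column, so rank(B) = 1 but rank([B|b]) = 2.
Since the ranks differ, the system is inconsistent.

no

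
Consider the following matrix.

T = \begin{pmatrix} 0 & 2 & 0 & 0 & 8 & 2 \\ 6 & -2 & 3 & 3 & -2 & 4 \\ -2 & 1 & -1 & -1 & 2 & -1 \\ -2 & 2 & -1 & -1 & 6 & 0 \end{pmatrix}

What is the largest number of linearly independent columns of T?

2

Row reduce to echelon form.
Swap R1 ↔ R2
R3 ← R3 + (1/3)·R1: [0, 1/3, 0, 0, 4/3, 1/3]
R4 ← R4 + (1/3)·R1: [0, 4/3, 0, 0, 16/3, 4/3]
R3 ← R3 − (1/6)·R2: [0, 0, 0, 0, 0, 0]
R4 ← R4 − (2/3)·R2: [0, 0, 0, 0, 0, 0]
Echelon form has 2 nonzero rows, so rank(T) = 2.
The rank gives the maximum number of linearly independent columns: 2.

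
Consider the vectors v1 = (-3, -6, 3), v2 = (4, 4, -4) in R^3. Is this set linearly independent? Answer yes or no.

Form the matrix with these vectors as rows and row reduce.
R2 ← R2 + (4/3)·R1: [0, -4, 0]
2 nonzero rows, so the 2 vectors span a space of dimension 2.
Since 2 = 2, the vectors are linearly independent.

yes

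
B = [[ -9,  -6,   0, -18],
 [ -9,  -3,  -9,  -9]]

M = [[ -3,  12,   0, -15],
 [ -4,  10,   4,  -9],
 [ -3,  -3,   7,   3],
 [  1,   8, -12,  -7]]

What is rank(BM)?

2

First compute BM:
[[ 33, -312, 192, 315],
 [ 57, -183,  33, 198]]
Now row reduce the product.
R2 ← R2 − (19/11)·R1: [0, 3915/11, -3285/11, -3807/11]
2 nonzero rows, so rank(BM) = 2.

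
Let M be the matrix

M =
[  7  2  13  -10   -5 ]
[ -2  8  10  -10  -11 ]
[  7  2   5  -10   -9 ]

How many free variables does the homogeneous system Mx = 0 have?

2

Row reduce to echelon form.
R2 ← R2 + (2/7)·R1: [0, 60/7, 96/7, -90/7, -87/7]
R3 ← R3 − R1: [0, 0, -8, 0, -4]
3 nonzero rows, so rank(M) = 3.
M has 5 columns; by rank–nullity, nullity = 5 − 3 = 2.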